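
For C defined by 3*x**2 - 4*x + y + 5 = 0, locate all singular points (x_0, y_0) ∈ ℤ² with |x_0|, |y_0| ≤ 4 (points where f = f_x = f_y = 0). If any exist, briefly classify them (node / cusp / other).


No singular points in the scanned grid; C is smooth there.

Compute partial derivatives:
  f_x = 6*x - 4.
  f_y = 1.
f_y = 1 is a nonzero constant, so f_y never vanishes: no point (x, y) can satisfy f = f_x = f_y = 0. In particular no (x, y) ∈ {−4, ..., 4}² is singular; the curve is smooth.


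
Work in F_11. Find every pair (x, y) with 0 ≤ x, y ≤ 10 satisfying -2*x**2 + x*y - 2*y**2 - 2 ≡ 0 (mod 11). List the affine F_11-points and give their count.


Affine F_11-points: {(2, 3), (2, 9), (3, 2), (3, 5), (5, 3), (5, 5), (6, 6), (6, 8), (8, 6), (8, 9), (9, 2), (9, 8)}; count = 12.

For each of the 121 pairs (x, y) ∈ F_11², evaluate f(x, y) mod 11. Record the zeros.
  x = 0: [0↦9, 1↦7, 2↦1, 3↦2, 4↦10, 5↦3, 6↦3, 7↦10, 8↦2, 9↦1, 10↦7]  zeros at y ∈ ∅
  x = 1: [0↦7, 1↦6, 2↦1, 3↦3, 4↦1, 5↦6, 6↦7, 7↦4, 8↦8, 9↦8, 10↦4]  zeros at y ∈ ∅
  x = 2: [0↦1, 1↦1, 2↦8, 3↦0, 4↦10, 5↦5, 6↦7, 7↦5, 8↦10, 9↦0, 10↦8]  zeros at y ∈ {3, 9}
  x = 3: [0↦2, 1↦3, 2↦0, 3↦4, 4↦4, 5↦0, 6↦3, 7↦2, 8↦8, 9↦10, 10↦8]  zeros at y ∈ {2, 5}
  x = 4: [0↦10, 1↦1, 2↦10, 3↦4, 4↦5, 5↦2, 6↦6, 7↦6, 8↦2, 9↦5, 10↦4]  zeros at y ∈ ∅
  x = 5: [0↦3, 1↦6, 2↦5, 3↦0, 4↦2, 5↦0, 6↦5, 7↦6, 8↦3, 9↦7, 10↦7]  zeros at y ∈ {3, 5}
  x = 6: [0↦3, 1↦7, 2↦7, 3↦3, 4↦6, 5↦5, 6↦0, 7↦2, 8↦0, 9↦5, 10↦6]  zeros at y ∈ {6, 8}
  x = 7: [0↦10, 1↦4, 2↦5, 3↦2, 4↦6, 5↦6, 6↦2, 7↦5, 8↦4, 9↦10, 10↦1]  zeros at y ∈ ∅
  x = 8: [0↦2, 1↦8, 2↦10, 3↦8, 4↦2, 5↦3, 6↦0, 7↦4, 8↦4, 9↦0, 10↦3]  zeros at y ∈ {6, 9}
  x = 9: [0↦1, 1↦8, 2↦0, 3↦10, 4↦5, 5↦7, 6↦5, 7↦10, 8↦0, 9↦8, 10↦1]  zeros at y ∈ {2, 8}
  x = 10: [0↦7, 1↦4, 2↦8, 3↦8, 4↦4, 5↦7, 6↦6, 7↦1, 8↦3, 9↦1, 10↦6]  zeros at y ∈ ∅
Collecting zeros: affine points = {(2, 3), (2, 9), (3, 2), (3, 5), (5, 3), (5, 5), (6, 6), (6, 8), (8, 6), (8, 9), (9, 2), (9, 8)}.
Total count |C(F_11)_aff| = 12.


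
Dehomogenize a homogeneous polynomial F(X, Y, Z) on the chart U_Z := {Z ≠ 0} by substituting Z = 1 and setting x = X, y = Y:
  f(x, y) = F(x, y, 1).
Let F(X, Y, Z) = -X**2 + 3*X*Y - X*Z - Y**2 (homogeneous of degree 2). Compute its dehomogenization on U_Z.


f(x, y) = -x**2 + 3*x*y - x - y**2

On U_Z we set Z = 1. Each monomial c·X^i·Y^j·Z^k in F becomes c·x^i·y^j·1^k = c·x^i·y^j.
Substituting Z = 1: F(X, Y, 1) = -x**2 + 3*x*y - x - y**2.
Note: deg(f) ≤ deg(F) = 2; strict inequality happens when F is divisible by Z (lost terms).


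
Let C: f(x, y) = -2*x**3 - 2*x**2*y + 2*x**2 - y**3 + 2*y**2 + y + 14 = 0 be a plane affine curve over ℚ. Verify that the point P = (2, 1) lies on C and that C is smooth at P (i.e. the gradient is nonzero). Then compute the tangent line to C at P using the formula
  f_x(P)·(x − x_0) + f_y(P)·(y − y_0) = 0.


Tangent line at P: -24*x - 6*y + 54 = 0.

Step 1: f(2, 1) = 0, so P lies on C.
Step 2: partial derivatives
  f_x(x, y) = -6*x**2 - 4*x*y + 4*x, f_y(x, y) = -2*x**2 - 3*y**2 + 4*y + 1.
  f_x(P) = -24, f_y(P) = -6 (gradient nonzero, so P is smooth).
Step 3: tangent line at P: -24·(x − 2) + -6·(y − 1) = 0.
Expanding: -24*x - 6*y + 54 = 0.


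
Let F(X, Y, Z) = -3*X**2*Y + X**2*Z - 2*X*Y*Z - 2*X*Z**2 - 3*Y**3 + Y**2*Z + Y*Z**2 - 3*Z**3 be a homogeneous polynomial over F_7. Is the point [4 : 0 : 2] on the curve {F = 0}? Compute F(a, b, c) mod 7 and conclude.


F(4,0,2) ≡ 4 (mod 7); P is NOT on the curve.

Evaluate F(4, 0, 2) term-by-term (mod 7).
  -3*X**2*Y ↦ -3·16·0·1 = 0
  X**2*Z ↦ 1·16·1·2 = 32
  -2*X*Y*Z ↦ -2·4·0·2 = 0
  -2*X*Z**2 ↦ -2·4·1·4 = -32
  -3*Y**3 ↦ -3·1·0·1 = 0
  Y**2*Z ↦ 1·1·0·2 = 0
  Y*Z**2 ↦ 1·1·0·4 = 0
  -3*Z**3 ↦ -3·1·1·8 = -24
Sum: F(4, 0, 2) = (0) + (32) + (0) + (-32) + (0) + (0) + (0) + (-24) = -24.
Reducing mod 7: -24 ≡ 4 (mod 7).
Since F(a, b, c) ≡ 4 ≠ 0 (mod 7), P does NOT lie on the curve.


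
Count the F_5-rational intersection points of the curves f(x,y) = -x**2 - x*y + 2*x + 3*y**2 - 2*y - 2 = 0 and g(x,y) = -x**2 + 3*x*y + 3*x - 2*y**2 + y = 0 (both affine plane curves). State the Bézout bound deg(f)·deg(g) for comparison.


Common zeros: {(3, 0)}; count = 1; Bézout bound = 4.

deg(f) = 2, deg(g) = 2, so Bézout bound = 4.
Scan x ∈ F_5. For each x, list the y ∈ F_5 with f(x, y) ≡ 0 and those with g(x, y) ≡ 0 (mod 5); the common zeros in that column are the intersection.
  x = 0: f ≡ 0 at y ∈ ∅; g ≡ 0 at y ∈ {0, 3}; common: ∅.
  x = 1: f ≡ 0 at y ∈ {2, 4}; g ≡ 0 at y ∈ ∅; common: ∅.
  x = 2: f ≡ 0 at y ∈ {4}; g ≡ 0 at y ∈ {3}; common: ∅.
  x = 3: f ≡ 0 at y ∈ {0}; g ≡ 0 at y ∈ {0}; common: {0}.
  x = 4: f ≡ 0 at y ∈ {0, 2}; g ≡ 0 at y ∈ ∅; common: ∅.
Collecting: common zeros = {(3, 0)}, so the count is 1.
Comparison with the Bézout bound: 1 ≤ 4 = deg(f)·deg(g), as expected for curves with no common component (the affine F_5-count falls short of the bound because intersections may lie at infinity, over extension fields, or carry multiplicity).


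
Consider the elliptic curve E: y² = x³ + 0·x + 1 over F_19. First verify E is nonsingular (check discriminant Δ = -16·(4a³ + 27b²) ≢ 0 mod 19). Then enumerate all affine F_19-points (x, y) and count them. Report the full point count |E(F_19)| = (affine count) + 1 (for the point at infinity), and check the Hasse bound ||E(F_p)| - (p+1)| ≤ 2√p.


Affine points = {(0, 1), (0, 18), (2, 3), (2, 16), (3, 3), (3, 16), (8, 0), (12, 0), (14, 3), (14, 16), (18, 0)}; affine count = 11; |E(F_19)| = 12.

Discriminant check: Δ ∝ 4a³ + 27b² = 4·0³ + 27·1² = 4·0 + 27·1 ≡ 8 (mod 19). Nonzero ⇒ E is nonsingular.
For each x ∈ F_19, compute rhs = x³ + 0·x + 1 mod 19, then count y ∈ F_19 with y² ≡ rhs.
  x = 0: rhs = 1, matching y values: 1, 18 (2 points).
  x = 1: rhs = 2, matching y values: none (0 points).
  x = 2: rhs = 9, matching y values: 3, 16 (2 points).
  x = 3: rhs = 9, matching y values: 3, 16 (2 points).
  x = 4: rhs = 8, matching y values: none (0 points).
  x = 5: rhs = 12, matching y values: none (0 points).
  x = 6: rhs = 8, matching y values: none (0 points).
  x = 7: rhs = 2, matching y values: none (0 points).
  x = 8: rhs = 0, matching y values: 0 (1 points).
  x = 9: rhs = 8, matching y values: none (0 points).
  x = 10: rhs = 13, matching y values: none (0 points).
  x = 11: rhs = 2, matching y values: none (0 points).
  x = 12: rhs = 0, matching y values: 0 (1 points).
  x = 13: rhs = 13, matching y values: none (0 points).
  x = 14: rhs = 9, matching y values: 3, 16 (2 points).
  x = 15: rhs = 13, matching y values: none (0 points).
  x = 16: rhs = 12, matching y values: none (0 points).
  x = 17: rhs = 12, matching y values: none (0 points).
  x = 18: rhs = 0, matching y values: 0 (1 points).
Total affine count: 11.
Full point count |E(F_19)| = 11 + 1 = 12.
Hasse bound: |12 − (19+1)| = |-8| = 8 ≤ 2√19 ≈ 8.7178 ✓.


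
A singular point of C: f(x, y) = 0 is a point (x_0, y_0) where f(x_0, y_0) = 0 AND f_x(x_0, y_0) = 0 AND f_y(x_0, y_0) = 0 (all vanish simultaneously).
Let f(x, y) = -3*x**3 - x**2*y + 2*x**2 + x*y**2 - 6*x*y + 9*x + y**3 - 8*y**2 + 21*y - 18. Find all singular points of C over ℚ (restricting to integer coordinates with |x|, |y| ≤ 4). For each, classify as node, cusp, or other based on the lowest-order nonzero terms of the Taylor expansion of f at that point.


Singular points: {(0, 3)}; classification: node.

Compute partial derivatives:
  f_x = -9*x**2 - 2*x*y + 4*x + y**2 - 6*y + 9.
  f_y = -x**2 + 2*x*y - 6*x + 3*y**2 - 16*y + 21.
Scan x_0 ∈ {−4, ..., 4}. For each x_0, f_y(x_0, y) is a polynomial in y; find its integer roots y ∈ {−4, ..., 4}, then test f_x and f at those candidates.
  x = -4: f_y(-4, y) = 3*y**2 - 24*y + 29; no integer root y with |y| ≤ 4.
  x = -3: f_y(-3, y) = 3*y**2 - 22*y + 30; no integer root y with |y| ≤ 4.
  x = -2: f_y(-2, y) = 3*y**2 - 20*y + 29; no integer root y with |y| ≤ 4.
  x = -1: f_y(-1, y) = 3*y**2 - 18*y + 26; no integer root y with |y| ≤ 4.
  x = 0: f_y(0, y) = 3*y**2 - 16*y + 21; vanishes at y ∈ {3}. (0, 3): f_x = 0, f = 0 — SINGULAR.
  x = 1: f_y(1, y) = 3*y**2 - 14*y + 14; no integer root y with |y| ≤ 4.
  x = 2: f_y(2, y) = 3*y**2 - 12*y + 5; no integer root y with |y| ≤ 4.
  x = 3: f_y(3, y) = 3*y**2 - 10*y - 6; no integer root y with |y| ≤ 4.
  x = 4: f_y(4, y) = 3*y**2 - 8*y - 19; no integer root y with |y| ≤ 4.
Only singular point on the grid: (0, 3).
Classify: substitute x = 0 + u, y = 3 + v and expand: f = -3*u**3 - u**2*v - u**2 + u*v**2 + v**3 + v**2.
No constant or linear terms (consistent with a singular point). Quadratic part: -u**2 + v**2. Cubic part: -3*u**3 - u**2*v + u*v**2 + v**3.
The quadratic part v**2 - u**2 = (v − u)(v + u) splits into two distinct linear factors, so there are two distinct tangent lines y − 3 = ±(x − 0) — this is a node (ordinary double point).
Classification: node.


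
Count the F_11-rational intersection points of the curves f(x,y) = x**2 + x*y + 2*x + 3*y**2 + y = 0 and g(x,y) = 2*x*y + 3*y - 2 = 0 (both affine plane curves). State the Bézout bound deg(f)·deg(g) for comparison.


Common zeros: {(5, 1), (6, 6), (7, 4), (10, 2)}; count = 4; Bézout bound = 4.

deg(f) = 2, deg(g) = 2, so Bézout bound = 4.
Scan x ∈ F_11. For each x, list the y ∈ F_11 with f(x, y) ≡ 0 and those with g(x, y) ≡ 0 (mod 11); the common zeros in that column are the intersection.
  x = 0: f ≡ 0 at y ∈ {0, 7}; g ≡ 0 at y ∈ {8}; common: ∅.
  x = 1: f ≡ 0 at y ∈ {5, 9}; g ≡ 0 at y ∈ {7}; common: ∅.
  x = 2: f ≡ 0 at y ∈ {3, 7}; g ≡ 0 at y ∈ {5}; common: ∅.
  x = 3: f ≡ 0 at y ∈ {1, 5}; g ≡ 0 at y ∈ {10}; common: ∅.
  x = 4: f ≡ 0 at y ∈ {3, 10}; g ≡ 0 at y ∈ ∅; common: ∅.
  x = 5: f ≡ 0 at y ∈ {1, 8}; g ≡ 0 at y ∈ {1}; common: {1}.
  x = 6: f ≡ 0 at y ∈ {6, 10}; g ≡ 0 at y ∈ {6}; common: {6}.
  x = 7: f ≡ 0 at y ∈ {4, 8}; g ≡ 0 at y ∈ {4}; common: {4}.
  x = 8: f ≡ 0 at y ∈ {2, 6}; g ≡ 0 at y ∈ {3}; common: ∅.
  x = 9: f ≡ 0 at y ∈ {0, 4}; g ≡ 0 at y ∈ {9}; common: ∅.
  x = 10: f ≡ 0 at y ∈ {2, 9}; g ≡ 0 at y ∈ {2}; common: {2}.
Collecting: common zeros = {(5, 1), (6, 6), (7, 4), (10, 2)}, so the count is 4.
Comparison with the Bézout bound: 4 ≤ 4 = deg(f)·deg(g), as expected for curves with no common component (the bound is attained).


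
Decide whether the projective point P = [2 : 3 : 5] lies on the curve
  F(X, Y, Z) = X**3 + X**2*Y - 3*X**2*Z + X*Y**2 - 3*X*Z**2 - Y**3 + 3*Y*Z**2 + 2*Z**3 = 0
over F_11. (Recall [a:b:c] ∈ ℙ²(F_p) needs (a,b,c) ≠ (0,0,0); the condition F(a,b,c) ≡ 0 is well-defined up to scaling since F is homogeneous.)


F(2,3,5) ≡ 1 (mod 11); P is NOT on the curve.

Evaluate F(2, 3, 5) term-by-term (mod 11).
  X**3 ↦ 1·8·1·1 = 8
  X**2*Y ↦ 1·4·3·1 = 12
  -3*X**2*Z ↦ -3·4·1·5 = -60
  X*Y**2 ↦ 1·2·9·1 = 18
  -3*X*Z**2 ↦ -3·2·1·25 = -150
  -Y**3 ↦ -1·1·27·1 = -27
  3*Y*Z**2 ↦ 3·1·3·25 = 225
  2*Z**3 ↦ 2·1·1·125 = 250
Sum: F(2, 3, 5) = (8) + (12) + (-60) + (18) + (-150) + (-27) + (225) + (250) = 276.
Reducing mod 11: 276 ≡ 1 (mod 11).
Since F(a, b, c) ≡ 1 ≠ 0 (mod 11), P does NOT lie on the curve.


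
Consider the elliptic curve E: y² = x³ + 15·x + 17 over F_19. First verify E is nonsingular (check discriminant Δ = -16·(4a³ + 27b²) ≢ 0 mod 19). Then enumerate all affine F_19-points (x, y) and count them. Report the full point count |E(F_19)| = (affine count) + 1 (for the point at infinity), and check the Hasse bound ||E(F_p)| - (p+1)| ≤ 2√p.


Affine points = {(0, 6), (0, 13), (2, 6), (2, 13), (6, 0), (7, 3), (7, 16), (9, 8), (9, 11), (12, 5), (12, 14), (14, 8), (14, 11), (15, 8), (15, 11), (17, 6), (17, 13), (18, 1), (18, 18)}; affine count = 19; |E(F_19)| = 20.

Discriminant check: Δ ∝ 4a³ + 27b² = 4·15³ + 27·17² = 4·3375 + 27·289 ≡ 4 (mod 19). Nonzero ⇒ E is nonsingular.
For each x ∈ F_19, compute rhs = x³ + 15·x + 17 mod 19, then count y ∈ F_19 with y² ≡ rhs.
  x = 0: rhs = 17, matching y values: 6, 13 (2 points).
  x = 1: rhs = 14, matching y values: none (0 points).
  x = 2: rhs = 17, matching y values: 6, 13 (2 points).
  x = 3: rhs = 13, matching y values: none (0 points).
  x = 4: rhs = 8, matching y values: none (0 points).
  x = 5: rhs = 8, matching y values: none (0 points).
  x = 6: rhs = 0, matching y values: 0 (1 points).
  x = 7: rhs = 9, matching y values: 3, 16 (2 points).
  x = 8: rhs = 3, matching y values: none (0 points).
  x = 9: rhs = 7, matching y values: 8, 11 (2 points).
  x = 10: rhs = 8, matching y values: none (0 points).
  x = 11: rhs = 12, matching y values: none (0 points).
  x = 12: rhs = 6, matching y values: 5, 14 (2 points).
  x = 13: rhs = 15, matching y values: none (0 points).
  x = 14: rhs = 7, matching y values: 8, 11 (2 points).
  x = 15: rhs = 7, matching y values: 8, 11 (2 points).
  x = 16: rhs = 2, matching y values: none (0 points).
  x = 17: rhs = 17, matching y values: 6, 13 (2 points).
  x = 18: rhs = 1, matching y values: 1, 18 (2 points).
Total affine count: 19.
Full point count |E(F_19)| = 19 + 1 = 20.
Hasse bound: |20 − (19+1)| = |0| = 0 ≤ 2√19 ≈ 8.7178 ✓.


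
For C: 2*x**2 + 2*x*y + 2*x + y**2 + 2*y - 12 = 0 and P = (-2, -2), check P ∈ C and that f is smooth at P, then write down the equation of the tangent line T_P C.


Tangent line at P: -10*x - 6*y - 32 = 0.

Step 1: f(-2, -2) = 0, so P lies on C.
Step 2: partial derivatives
  f_x(x, y) = 4*x + 2*y + 2, f_y(x, y) = 2*x + 2*y + 2.
  f_x(P) = -10, f_y(P) = -6 (gradient nonzero, so P is smooth).
Step 3: tangent line at P: -10·(x − -2) + -6·(y − -2) = 0.
Expanding: -10*x - 6*y - 32 = 0.


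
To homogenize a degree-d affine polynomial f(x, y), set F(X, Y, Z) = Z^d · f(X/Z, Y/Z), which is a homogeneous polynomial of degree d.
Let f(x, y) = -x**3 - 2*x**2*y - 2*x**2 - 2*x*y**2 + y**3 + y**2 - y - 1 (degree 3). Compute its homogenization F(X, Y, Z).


F(X, Y, Z) = -X**3 - 2*X**2*Y - 2*X**2*Z - 2*X*Y**2 + Y**3 + Y**2*Z - Y*Z**2 - Z**3

deg(f) = 3.
Substitute x = X/Z, y = Y/Z into f, then multiply by Z^3.
  monomial -1·x^3·y^0 ↦ -1·X^3·Y^0·Z^0.
  monomial -2·x^2·y^1 ↦ -2·X^2·Y^1·Z^0.
  monomial -2·x^2·y^0 ↦ -2·X^2·Y^0·Z^1.
  monomial -2·x^1·y^2 ↦ -2·X^1·Y^2·Z^0.
  monomial 1·x^0·y^3 ↦ 1·X^0·Y^3·Z^0.
  monomial 1·x^0·y^2 ↦ 1·X^0·Y^2·Z^1.
  monomial -1·x^0·y^1 ↦ -1·X^0·Y^1·Z^2.
  monomial -1·x^0·y^0 ↦ -1·X^0·Y^0·Z^3.
Collecting: F(X, Y, Z) = -X**3 - 2*X**2*Y - 2*X**2*Z - 2*X*Y**2 + Y**3 + Y**2*Z - Y*Z**2 - Z**3.


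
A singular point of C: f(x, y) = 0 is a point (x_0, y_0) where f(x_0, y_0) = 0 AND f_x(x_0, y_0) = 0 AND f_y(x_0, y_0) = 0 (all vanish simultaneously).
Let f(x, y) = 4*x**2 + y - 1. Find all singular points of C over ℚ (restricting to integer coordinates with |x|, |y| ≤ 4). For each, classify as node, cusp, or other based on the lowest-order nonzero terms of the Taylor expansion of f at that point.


No singular points in the scanned grid; C is smooth there.

Compute partial derivatives:
  f_x = 8*x.
  f_y = 1.
f_y = 1 is a nonzero constant, so f_y never vanishes: no point (x, y) can satisfy f = f_x = f_y = 0. In particular no (x, y) ∈ {−4, ..., 4}² is singular; the curve is smooth.


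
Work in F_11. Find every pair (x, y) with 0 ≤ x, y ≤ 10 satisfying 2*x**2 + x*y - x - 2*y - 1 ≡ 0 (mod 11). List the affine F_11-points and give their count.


Affine F_11-points: {(0, 5), (1, 0), (3, 8), (4, 3), (5, 0), (6, 3), (7, 4), (8, 4), (9, 5), (10, 8)}; count = 10.

For each of the 121 pairs (x, y) ∈ F_11², evaluate f(x, y) mod 11. Record the zeros.
  x = 0: [0↦10, 1↦8, 2↦6, 3↦4, 4↦2, 5↦0, 6↦9, 7↦7, 8↦5, 9↦3, 10↦1]  zeros at y ∈ {5}
  x = 1: [0↦0, 1↦10, 2↦9, 3↦8, 4↦7, 5↦6, 6↦5, 7↦4, 8↦3, 9↦2, 10↦1]  zeros at y ∈ {0}
  x = 2: [0↦5, 1↦5, 2↦5, 3↦5, 4↦5, 5↦5, 6↦5, 7↦5, 8↦5, 9↦5, 10↦5]  zeros at y ∈ ∅
  x = 3: [0↦3, 1↦4, 2↦5, 3↦6, 4↦7, 5↦8, 6↦9, 7↦10, 8↦0, 9↦1, 10↦2]  zeros at y ∈ {8}
  x = 4: [0↦5, 1↦7, 2↦9, 3↦0, 4↦2, 5↦4, 6↦6, 7↦8, 8↦10, 9↦1, 10↦3]  zeros at y ∈ {3}
  x = 5: [0↦0, 1↦3, 2↦6, 3↦9, 4↦1, 5↦4, 6↦7, 7↦10, 8↦2, 9↦5, 10↦8]  zeros at y ∈ {0}
  x = 6: [0↦10, 1↦3, 2↦7, 3↦0, 4↦4, 5↦8, 6↦1, 7↦5, 8↦9, 9↦2, 10↦6]  zeros at y ∈ {3}
  x = 7: [0↦2, 1↦7, 2↦1, 3↦6, 4↦0, 5↦5, 6↦10, 7↦4, 8↦9, 9↦3, 10↦8]  zeros at y ∈ {4}
  x = 8: [0↦9, 1↦4, 2↦10, 3↦5, 4↦0, 5↦6, 6↦1, 7↦7, 8↦2, 9↦8, 10↦3]  zeros at y ∈ {4}
  x = 9: [0↦9, 1↦5, 2↦1, 3↦8, 4↦4, 5↦0, 6↦7, 7↦3, 8↦10, 9↦6, 10↦2]  zeros at y ∈ {5}
  x = 10: [0↦2, 1↦10, 2↦7, 3↦4, 4↦1, 5↦9, 6↦6, 7↦3, 8↦0, 9↦8, 10↦5]  zeros at y ∈ {8}
Collecting zeros: affine points = {(0, 5), (1, 0), (3, 8), (4, 3), (5, 0), (6, 3), (7, 4), (8, 4), (9, 5), (10, 8)}.
Total count |C(F_11)_aff| = 10.


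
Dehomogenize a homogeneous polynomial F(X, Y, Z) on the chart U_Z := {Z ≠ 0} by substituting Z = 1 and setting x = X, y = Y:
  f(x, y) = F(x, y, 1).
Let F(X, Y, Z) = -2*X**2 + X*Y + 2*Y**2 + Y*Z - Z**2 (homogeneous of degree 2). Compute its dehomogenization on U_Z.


f(x, y) = -2*x**2 + x*y + 2*y**2 + y - 1

On U_Z we set Z = 1. Each monomial c·X^i·Y^j·Z^k in F becomes c·x^i·y^j·1^k = c·x^i·y^j.
Substituting Z = 1: F(X, Y, 1) = -2*x**2 + x*y + 2*y**2 + y - 1.
Note: deg(f) ≤ deg(F) = 2; strict inequality happens when F is divisible by Z (lost terms).


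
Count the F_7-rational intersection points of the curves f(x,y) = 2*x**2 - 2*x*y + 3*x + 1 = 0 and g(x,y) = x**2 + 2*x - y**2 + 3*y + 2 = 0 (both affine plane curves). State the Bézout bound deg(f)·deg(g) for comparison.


Common zeros: ∅; count = 0; Bézout bound = 4.

deg(f) = 2, deg(g) = 2, so Bézout bound = 4.
Scan x ∈ F_7. For each x, list the y ∈ F_7 with f(x, y) ≡ 0 and those with g(x, y) ≡ 0 (mod 7); the common zeros in that column are the intersection.
  x = 0: f ≡ 0 at y ∈ ∅; g ≡ 0 at y ∈ ∅; common: ∅.
  x = 1: f ≡ 0 at y ∈ {3}; g ≡ 0 at y ∈ {1, 2}; common: ∅.
  x = 2: f ≡ 0 at y ∈ {2}; g ≡ 0 at y ∈ {5}; common: ∅.
  x = 3: f ≡ 0 at y ∈ {0}; g ≡ 0 at y ∈ {5}; common: ∅.
  x = 4: f ≡ 0 at y ∈ {3}; g ≡ 0 at y ∈ {1, 2}; common: ∅.
  x = 5: f ≡ 0 at y ∈ {1}; g ≡ 0 at y ∈ ∅; common: ∅.
  x = 6: f ≡ 0 at y ∈ {0}; g ≡ 0 at y ∈ ∅; common: ∅.
Collecting: common zeros = ∅, so the count is 0.
Comparison with the Bézout bound: 0 ≤ 4 = deg(f)·deg(g), as expected for curves with no common component (the affine F_7-count falls short of the bound because intersections may lie at infinity, over extension fields, or carry multiplicity).


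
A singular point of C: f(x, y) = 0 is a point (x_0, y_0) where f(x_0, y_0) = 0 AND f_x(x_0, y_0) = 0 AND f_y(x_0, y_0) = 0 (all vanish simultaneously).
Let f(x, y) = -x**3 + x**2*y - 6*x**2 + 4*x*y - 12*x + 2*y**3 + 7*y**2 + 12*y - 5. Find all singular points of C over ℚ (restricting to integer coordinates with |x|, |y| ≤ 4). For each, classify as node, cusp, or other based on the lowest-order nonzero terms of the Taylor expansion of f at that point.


Singular points: {(-2, -1)}; classification: node.

Compute partial derivatives:
  f_x = -3*x**2 + 2*x*y - 12*x + 4*y - 12.
  f_y = x**2 + 4*x + 6*y**2 + 14*y + 12.
Scan x_0 ∈ {−4, ..., 4}. For each x_0, f_y(x_0, y) is a polynomial in y; find its integer roots y ∈ {−4, ..., 4}, then test f_x and f at those candidates.
  x = -4: f_y(-4, y) = 6*y**2 + 14*y + 12; no integer root y with |y| ≤ 4.
  x = -3: f_y(-3, y) = 6*y**2 + 14*y + 9; no integer root y with |y| ≤ 4.
  x = -2: f_y(-2, y) = 6*y**2 + 14*y + 8; vanishes at y ∈ {-1}. (-2, -1): f_x = 0, f = 0 — SINGULAR.
  x = -1: f_y(-1, y) = 6*y**2 + 14*y + 9; no integer root y with |y| ≤ 4.
  x = 0: f_y(0, y) = 6*y**2 + 14*y + 12; no integer root y with |y| ≤ 4.
  x = 1: f_y(1, y) = 6*y**2 + 14*y + 17; no integer root y with |y| ≤ 4.
  x = 2: f_y(2, y) = 6*y**2 + 14*y + 24; no integer root y with |y| ≤ 4.
  x = 3: f_y(3, y) = 6*y**2 + 14*y + 33; no integer root y with |y| ≤ 4.
  x = 4: f_y(4, y) = 6*y**2 + 14*y + 44; no integer root y with |y| ≤ 4.
Only singular point on the grid: (-2, -1).
Classify: substitute x = -2 + u, y = -1 + v and expand: f = -u**3 + u**2*v - u**2 + 2*v**3 + v**2.
No constant or linear terms (consistent with a singular point). Quadratic part: -u**2 + v**2. Cubic part: -u**3 + u**2*v + 2*v**3.
The quadratic part v**2 - u**2 = (v − u)(v + u) splits into two distinct linear factors, so there are two distinct tangent lines y − -1 = ±(x − -2) — this is a node (ordinary double point).
Classification: node.


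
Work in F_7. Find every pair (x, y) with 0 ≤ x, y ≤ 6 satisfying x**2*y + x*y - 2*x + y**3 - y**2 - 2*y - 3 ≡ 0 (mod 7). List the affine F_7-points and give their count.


Affine F_7-points: {(1, 6), (2, 0), (3, 6), (4, 1), (5, 4)}; count = 5.

For each of the 49 pairs (x, y) ∈ F_7², evaluate f(x, y) mod 7. Record the zeros.
  x = 0: [0↦4, 1↦2, 2↦4, 3↦2, 4↦2, 5↦3, 6↦4]  zeros at y ∈ ∅
  x = 1: [0↦2, 1↦2, 2↦6, 3↦6, 4↦1, 5↦4, 6↦0]  zeros at y ∈ {6}
  x = 2: [0↦0, 1↦4, 2↦5, 3↦2, 4↦1, 5↦1, 6↦1]  zeros at y ∈ {0}
  x = 3: [0↦5, 1↦1, 2↦1, 3↦4, 4↦2, 5↦1, 6↦0]  zeros at y ∈ {6}
  x = 4: [0↦3, 1↦0, 2↦1, 3↦5, 4↦4, 5↦4, 6↦4]  zeros at y ∈ {1}
  x = 5: [0↦1, 1↦1, 2↦5, 3↦5, 4↦0, 5↦3, 6↦6]  zeros at y ∈ {4}
  x = 6: [0↦6, 1↦4, 2↦6, 3↦4, 4↦4, 5↦5, 6↦6]  zeros at y ∈ ∅
Collecting zeros: affine points = {(1, 6), (2, 0), (3, 6), (4, 1), (5, 4)}.
Total count |C(F_7)_aff| = 5.


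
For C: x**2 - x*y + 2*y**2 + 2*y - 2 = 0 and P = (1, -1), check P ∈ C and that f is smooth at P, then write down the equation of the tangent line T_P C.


Tangent line at P: 3*x - 3*y - 6 = 0.

Step 1: f(1, -1) = 0, so P lies on C.
Step 2: partial derivatives
  f_x(x, y) = 2*x - y, f_y(x, y) = -x + 4*y + 2.
  f_x(P) = 3, f_y(P) = -3 (gradient nonzero, so P is smooth).
Step 3: tangent line at P: 3·(x − 1) + -3·(y − -1) = 0.
Expanding: 3*x - 3*y - 6 = 0.


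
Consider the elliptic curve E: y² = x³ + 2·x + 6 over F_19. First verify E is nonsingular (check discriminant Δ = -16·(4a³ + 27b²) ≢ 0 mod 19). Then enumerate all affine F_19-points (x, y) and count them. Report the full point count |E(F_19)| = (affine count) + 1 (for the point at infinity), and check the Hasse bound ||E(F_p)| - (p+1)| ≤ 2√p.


Affine points = {(0, 5), (0, 14), (1, 3), (1, 16), (3, 1), (3, 18), (6, 5), (6, 14), (10, 0), (13, 5), (13, 14), (14, 2), (14, 17), (16, 7), (16, 12)}; affine count = 15; |E(F_19)| = 16.

Discriminant check: Δ ∝ 4a³ + 27b² = 4·2³ + 27·6² = 4·8 + 27·36 ≡ 16 (mod 19). Nonzero ⇒ E is nonsingular.
For each x ∈ F_19, compute rhs = x³ + 2·x + 6 mod 19, then count y ∈ F_19 with y² ≡ rhs.
  x = 0: rhs = 6, matching y values: 5, 14 (2 points).
  x = 1: rhs = 9, matching y values: 3, 16 (2 points).
  x = 2: rhs = 18, matching y values: none (0 points).
  x = 3: rhs = 1, matching y values: 1, 18 (2 points).
  x = 4: rhs = 2, matching y values: none (0 points).
  x = 5: rhs = 8, matching y values: none (0 points).
  x = 6: rhs = 6, matching y values: 5, 14 (2 points).
  x = 7: rhs = 2, matching y values: none (0 points).
  x = 8: rhs = 2, matching y values: none (0 points).
  x = 9: rhs = 12, matching y values: none (0 points).
  x = 10: rhs = 0, matching y values: 0 (1 points).
  x = 11: rhs = 10, matching y values: none (0 points).
  x = 12: rhs = 10, matching y values: none (0 points).
  x = 13: rhs = 6, matching y values: 5, 14 (2 points).
  x = 14: rhs = 4, matching y values: 2, 17 (2 points).
  x = 15: rhs = 10, matching y values: none (0 points).
  x = 16: rhs = 11, matching y values: 7, 12 (2 points).
  x = 17: rhs = 13, matching y values: none (0 points).
  x = 18: rhs = 3, matching y values: none (0 points).
Total affine count: 15.
Full point count |E(F_19)| = 15 + 1 = 16.
Hasse bound: |16 − (19+1)| = |-4| = 4 ≤ 2√19 ≈ 8.7178 ✓.


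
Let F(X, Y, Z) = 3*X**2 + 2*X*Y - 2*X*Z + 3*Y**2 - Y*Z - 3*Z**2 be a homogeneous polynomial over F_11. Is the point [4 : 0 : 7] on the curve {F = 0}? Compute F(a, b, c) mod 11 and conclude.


F(4,0,7) ≡ 10 (mod 11); P is NOT on the curve.

Evaluate F(4, 0, 7) term-by-term (mod 11).
  3*X**2 ↦ 3·16·1·1 = 48
  2*X*Y ↦ 2·4·0·1 = 0
  -2*X*Z ↦ -2·4·1·7 = -56
  3*Y**2 ↦ 3·1·0·1 = 0
  -Y*Z ↦ -1·1·0·7 = 0
  -3*Z**2 ↦ -3·1·1·49 = -147
Sum: F(4, 0, 7) = (48) + (0) + (-56) + (0) + (0) + (-147) = -155.
Reducing mod 11: -155 ≡ 10 (mod 11).
Since F(a, b, c) ≡ 10 ≠ 0 (mod 11), P does NOT lie on the curve.


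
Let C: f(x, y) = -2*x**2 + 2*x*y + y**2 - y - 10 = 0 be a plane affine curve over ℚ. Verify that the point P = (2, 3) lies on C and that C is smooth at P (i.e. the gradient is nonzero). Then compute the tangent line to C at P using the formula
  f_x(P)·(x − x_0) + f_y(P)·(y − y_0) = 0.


Tangent line at P: -2*x + 9*y - 23 = 0.

Step 1: f(2, 3) = 0, so P lies on C.
Step 2: partial derivatives
  f_x(x, y) = -4*x + 2*y, f_y(x, y) = 2*x + 2*y - 1.
  f_x(P) = -2, f_y(P) = 9 (gradient nonzero, so P is smooth).
Step 3: tangent line at P: -2·(x − 2) + 9·(y − 3) = 0.
Expanding: -2*x + 9*y - 23 = 0.


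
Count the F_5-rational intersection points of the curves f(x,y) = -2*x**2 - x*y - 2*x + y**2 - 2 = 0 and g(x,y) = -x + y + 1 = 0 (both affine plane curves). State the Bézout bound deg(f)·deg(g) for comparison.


Common zeros: {(2, 1), (4, 3)}; count = 2; Bézout bound = 2.

deg(f) = 2, deg(g) = 1, so Bézout bound = 2.
Scan x ∈ F_5. For each x, list the y ∈ F_5 with f(x, y) ≡ 0 and those with g(x, y) ≡ 0 (mod 5); the common zeros in that column are the intersection.
  x = 0: f ≡ 0 at y ∈ ∅; g ≡ 0 at y ∈ {4}; common: ∅.
  x = 1: f ≡ 0 at y ∈ {3}; g ≡ 0 at y ∈ {0}; common: ∅.
  x = 2: f ≡ 0 at y ∈ {1}; g ≡ 0 at y ∈ {1}; common: {1}.
  x = 3: f ≡ 0 at y ∈ ∅; g ≡ 0 at y ∈ {2}; common: ∅.
  x = 4: f ≡ 0 at y ∈ {1, 3}; g ≡ 0 at y ∈ {3}; common: {3}.
Collecting: common zeros = {(2, 1), (4, 3)}, so the count is 2.
Comparison with the Bézout bound: 2 ≤ 2 = deg(f)·deg(g), as expected for curves with no common component (the bound is attained).


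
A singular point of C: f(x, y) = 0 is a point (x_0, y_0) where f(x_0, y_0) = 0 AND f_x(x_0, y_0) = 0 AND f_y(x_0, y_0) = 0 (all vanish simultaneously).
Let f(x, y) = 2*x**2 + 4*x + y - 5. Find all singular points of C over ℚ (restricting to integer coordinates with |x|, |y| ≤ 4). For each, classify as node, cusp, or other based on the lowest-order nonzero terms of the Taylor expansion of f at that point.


No singular points in the scanned grid; C is smooth there.

Compute partial derivatives:
  f_x = 4*x + 4.
  f_y = 1.
f_y = 1 is a nonzero constant, so f_y never vanishes: no point (x, y) can satisfy f = f_x = f_y = 0. In particular no (x, y) ∈ {−4, ..., 4}² is singular; the curve is smooth.


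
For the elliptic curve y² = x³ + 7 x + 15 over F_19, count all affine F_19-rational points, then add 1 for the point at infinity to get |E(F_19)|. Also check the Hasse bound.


Affine points = {(1, 2), (1, 17), (3, 5), (3, 14), (5, 2), (5, 17), (6, 8), (6, 11), (9, 3), (9, 16), (11, 6), (11, 13), (13, 2), (13, 17), (14, 8), (14, 11), (16, 9), (16, 10), (18, 8), (18, 11)}; affine count = 20; |E(F_19)| = 21.

Discriminant check: Δ ∝ 4a³ + 27b² = 4·7³ + 27·15² = 4·343 + 27·225 ≡ 18 (mod 19). Nonzero ⇒ E is nonsingular.
For each x ∈ F_19, compute rhs = x³ + 7·x + 15 mod 19, then count y ∈ F_19 with y² ≡ rhs.
  x = 0: rhs = 15, matching y values: none (0 points).
  x = 1: rhs = 4, matching y values: 2, 17 (2 points).
  x = 2: rhs = 18, matching y values: none (0 points).
  x = 3: rhs = 6, matching y values: 5, 14 (2 points).
  x = 4: rhs = 12, matching y values: none (0 points).
  x = 5: rhs = 4, matching y values: 2, 17 (2 points).
  x = 6: rhs = 7, matching y values: 8, 11 (2 points).
  x = 7: rhs = 8, matching y values: none (0 points).
  x = 8: rhs = 13, matching y values: none (0 points).
  x = 9: rhs = 9, matching y values: 3, 16 (2 points).
  x = 10: rhs = 2, matching y values: none (0 points).
  x = 11: rhs = 17, matching y values: 6, 13 (2 points).
  x = 12: rhs = 3, matching y values: none (0 points).
  x = 13: rhs = 4, matching y values: 2, 17 (2 points).
  x = 14: rhs = 7, matching y values: 8, 11 (2 points).
  x = 15: rhs = 18, matching y values: none (0 points).
  x = 16: rhs = 5, matching y values: 9, 10 (2 points).
  x = 17: rhs = 12, matching y values: none (0 points).
  x = 18: rhs = 7, matching y values: 8, 11 (2 points).
Total affine count: 20.
Full point count |E(F_19)| = 20 + 1 = 21.
Hasse bound: |21 − (19+1)| = |1| = 1 ≤ 2√19 ≈ 8.7178 ✓.


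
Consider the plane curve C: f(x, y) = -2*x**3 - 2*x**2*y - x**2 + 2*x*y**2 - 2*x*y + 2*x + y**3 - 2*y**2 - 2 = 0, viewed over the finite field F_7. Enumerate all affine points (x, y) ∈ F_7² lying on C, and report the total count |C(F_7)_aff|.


Affine F_7-points: {(0, 3), (1, 6), (4, 5), (5, 4)}; count = 4.

For each of the 49 pairs (x, y) ∈ F_7², evaluate f(x, y) mod 7. Record the zeros.
  x = 0: [0↦5, 1↦4, 2↦5, 3↦0, 4↦2, 5↦3, 6↦2]  zeros at y ∈ {3}
  x = 1: [0↦4, 1↦1, 2↦4, 3↦5, 4↦3, 5↦4, 6↦0]  zeros at y ∈ {6}
  x = 2: [0↦3, 1↦1, 2↦2, 3↦5, 4↦2, 5↦6, 6↦2]  zeros at y ∈ ∅
  x = 3: [0↦4, 1↦6, 2↦1, 3↦2, 4↦1, 5↦4, 6↦3]  zeros at y ∈ ∅
  x = 4: [0↦2, 1↦4, 2↦3, 3↦5, 4↦2, 5↦0, 6↦5]  zeros at y ∈ {5}
  x = 5: [0↦6, 1↦4, 2↦3, 3↦2, 4↦0, 5↦3, 6↦3]  zeros at y ∈ {4}
  x = 6: [0↦4, 1↦1, 2↦3, 3↦2, 4↦4, 5↦1, 6↦6]  zeros at y ∈ ∅
Collecting zeros: affine points = {(0, 3), (1, 6), (4, 5), (5, 4)}.
Total count |C(F_7)_aff| = 4.


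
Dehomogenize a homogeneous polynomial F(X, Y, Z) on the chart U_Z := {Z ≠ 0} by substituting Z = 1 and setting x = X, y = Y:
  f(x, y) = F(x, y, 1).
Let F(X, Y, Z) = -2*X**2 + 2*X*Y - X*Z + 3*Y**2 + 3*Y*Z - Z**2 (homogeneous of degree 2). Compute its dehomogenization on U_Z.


f(x, y) = -2*x**2 + 2*x*y - x + 3*y**2 + 3*y - 1

On U_Z we set Z = 1. Each monomial c·X^i·Y^j·Z^k in F becomes c·x^i·y^j·1^k = c·x^i·y^j.
Substituting Z = 1: F(X, Y, 1) = -2*x**2 + 2*x*y - x + 3*y**2 + 3*y - 1.
Note: deg(f) ≤ deg(F) = 2; strict inequality happens when F is divisible by Z (lost terms).


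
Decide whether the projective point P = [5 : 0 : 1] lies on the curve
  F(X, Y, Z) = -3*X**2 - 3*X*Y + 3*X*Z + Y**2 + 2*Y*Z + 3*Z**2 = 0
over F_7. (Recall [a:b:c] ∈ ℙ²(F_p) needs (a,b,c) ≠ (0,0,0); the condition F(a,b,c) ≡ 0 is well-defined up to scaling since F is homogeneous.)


F(5,0,1) ≡ 6 (mod 7); P is NOT on the curve.

Evaluate F(5, 0, 1) term-by-term (mod 7).
  -3*X**2 ↦ -3·25·1·1 = -75
  -3*X*Y ↦ -3·5·0·1 = 0
  3*X*Z ↦ 3·5·1·1 = 15
  Y**2 ↦ 1·1·0·1 = 0
  2*Y*Z ↦ 2·1·0·1 = 0
  3*Z**2 ↦ 3·1·1·1 = 3
Sum: F(5, 0, 1) = (-75) + (0) + (15) + (0) + (0) + (3) = -57.
Reducing mod 7: -57 ≡ 6 (mod 7).
Since F(a, b, c) ≡ 6 ≠ 0 (mod 7), P does NOT lie on the curve.


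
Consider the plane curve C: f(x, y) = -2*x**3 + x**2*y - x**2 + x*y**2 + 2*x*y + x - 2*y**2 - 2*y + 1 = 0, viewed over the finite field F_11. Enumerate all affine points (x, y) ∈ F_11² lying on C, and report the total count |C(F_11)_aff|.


Affine F_11-points: {(0, 2), (0, 8), (2, 1), (3, 3), (3, 6), (4, 3), (4, 8), (5, 3), (5, 8), (7, 5), (7, 7), (8, 4), (8, 5), (9, 0), (9, 5)}; count = 15.

For each of the 121 pairs (x, y) ∈ F_11², evaluate f(x, y) mod 11. Record the zeros.
  x = 0: [0↦1, 1↦8, 2↦0, 3↦10, 4↦5, 5↦7, 6↦5, 7↦10, 8↦0, 9↦8, 10↦1]  zeros at y ∈ {2, 8}
  x = 1: [0↦10, 1↦10, 2↦8, 3↦4, 4↦9, 5↦1, 6↦2, 7↦1, 8↦9, 9↦4, 10↦8]  zeros at y ∈ ∅
  x = 2: [0↦5, 1↦0, 2↦6, 3↦1, 4↦7, 5↦2, 6↦8, 7↦3, 8↦9, 9↦4, 10↦10]  zeros at y ∈ {1}
  x = 3: [0↦7, 1↦10, 2↦4, 3↦0, 4↦9, 5↦9, 6↦0, 7↦4, 8↦10, 9↦7, 10↦6]  zeros at y ∈ {3, 6}
  x = 4: [0↦4, 1↦6, 2↦1, 3↦0, 4↦3, 5↦10, 6↦10, 7↦3, 8↦0, 9↦1, 10↦6]  zeros at y ∈ {3, 8}
  x = 5: [0↦6, 1↦9, 2↦7, 3↦0, 4↦10, 5↦4, 6↦4, 7↦10, 8↦0, 9↦7, 10↦9]  zeros at y ∈ {3, 8}
  x = 6: [0↦1, 1↦7, 2↦10, 3↦10, 4↦7, 5↦1, 6↦3, 7↦2, 8↦9, 9↦2, 10↦3]  zeros at y ∈ ∅
  x = 7: [0↦10, 1↦10, 2↦9, 3↦7, 4↦4, 5↦0, 6↦6, 7↦0, 8↦4, 9↦7, 10↦9]  zeros at y ∈ {5, 7}
  x = 8: [0↦10, 1↦6, 2↦3, 3↦1, 4↦0, 5↦0, 6↦1, 7↦3, 8↦6, 9↦10, 10↦4]  zeros at y ∈ {4, 5}
  x = 9: [0↦0, 1↦5, 2↦2, 3↦2, 4↦5, 5↦0, 6↦9, 7↦10, 8↦3, 9↦10, 10↦9]  zeros at y ∈ {0, 5}
  x = 10: [0↦1, 1↦6, 2↦5, 3↦9, 4↦7, 5↦10, 6↦7, 7↦9, 8↦5, 9↦6, 10↦1]  zeros at y ∈ ∅
Collecting zeros: affine points = {(0, 2), (0, 8), (2, 1), (3, 3), (3, 6), (4, 3), (4, 8), (5, 3), (5, 8), (7, 5), (7, 7), (8, 4), (8, 5), (9, 0), (9, 5)}.
Total count |C(F_11)_aff| = 15.


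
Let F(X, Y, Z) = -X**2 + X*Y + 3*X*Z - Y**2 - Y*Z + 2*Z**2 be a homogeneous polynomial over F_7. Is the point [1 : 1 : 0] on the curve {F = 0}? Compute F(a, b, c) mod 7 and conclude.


F(1,1,0) ≡ 6 (mod 7); P is NOT on the curve.

Evaluate F(1, 1, 0) term-by-term (mod 7).
  -X**2 ↦ -1·1·1·1 = -1
  X*Y ↦ 1·1·1·1 = 1
  3*X*Z ↦ 3·1·1·0 = 0
  -Y**2 ↦ -1·1·1·1 = -1
  -Y*Z ↦ -1·1·1·0 = 0
  2*Z**2 ↦ 2·1·1·0 = 0
Sum: F(1, 1, 0) = (-1) + (1) + (0) + (-1) + (0) + (0) = -1.
Reducing mod 7: -1 ≡ 6 (mod 7).
Since F(a, b, c) ≡ 6 ≠ 0 (mod 7), P does NOT lie on the curve.


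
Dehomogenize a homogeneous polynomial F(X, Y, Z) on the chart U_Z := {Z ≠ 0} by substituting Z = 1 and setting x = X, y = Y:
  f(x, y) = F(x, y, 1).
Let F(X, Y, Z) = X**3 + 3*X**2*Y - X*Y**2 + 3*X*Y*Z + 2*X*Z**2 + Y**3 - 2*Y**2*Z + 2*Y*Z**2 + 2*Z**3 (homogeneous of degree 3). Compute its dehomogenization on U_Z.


f(x, y) = x**3 + 3*x**2*y - x*y**2 + 3*x*y + 2*x + y**3 - 2*y**2 + 2*y + 2

On U_Z we set Z = 1. Each monomial c·X^i·Y^j·Z^k in F becomes c·x^i·y^j·1^k = c·x^i·y^j.
Substituting Z = 1: F(X, Y, 1) = x**3 + 3*x**2*y - x*y**2 + 3*x*y + 2*x + y**3 - 2*y**2 + 2*y + 2.
Note: deg(f) ≤ deg(F) = 3; strict inequality happens when F is divisible by Z (lost terms).


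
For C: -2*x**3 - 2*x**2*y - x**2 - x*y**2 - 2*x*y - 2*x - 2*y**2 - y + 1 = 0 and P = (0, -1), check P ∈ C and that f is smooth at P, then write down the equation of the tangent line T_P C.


Tangent line at P: -x + 3*y + 3 = 0.

Step 1: f(0, -1) = 0, so P lies on C.
Step 2: partial derivatives
  f_x(x, y) = -6*x**2 - 4*x*y - 2*x - y**2 - 2*y - 2, f_y(x, y) = -2*x**2 - 2*x*y - 2*x - 4*y - 1.
  f_x(P) = -1, f_y(P) = 3 (gradient nonzero, so P is smooth).
Step 3: tangent line at P: -1·(x − 0) + 3·(y − -1) = 0.
Expanding: -x + 3*y + 3 = 0.


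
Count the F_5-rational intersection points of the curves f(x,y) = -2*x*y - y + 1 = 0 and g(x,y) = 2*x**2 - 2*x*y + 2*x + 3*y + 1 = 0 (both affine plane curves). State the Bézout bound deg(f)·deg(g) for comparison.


Common zeros: ∅; count = 0; Bézout bound = 4.

deg(f) = 2, deg(g) = 2, so Bézout bound = 4.
Scan x ∈ F_5. For each x, list the y ∈ F_5 with f(x, y) ≡ 0 and those with g(x, y) ≡ 0 (mod 5); the common zeros in that column are the intersection.
  x = 0: f ≡ 0 at y ∈ {1}; g ≡ 0 at y ∈ {3}; common: ∅.
  x = 1: f ≡ 0 at y ∈ {2}; g ≡ 0 at y ∈ {0}; common: ∅.
  x = 2: f ≡ 0 at y ∈ ∅; g ≡ 0 at y ∈ {3}; common: ∅.
  x = 3: f ≡ 0 at y ∈ {3}; g ≡ 0 at y ∈ {0}; common: ∅.
  x = 4: f ≡ 0 at y ∈ {4}; g ≡ 0 at y ∈ ∅; common: ∅.
Collecting: common zeros = ∅, so the count is 0.
Comparison with the Bézout bound: 0 ≤ 4 = deg(f)·deg(g), as expected for curves with no common component (the affine F_5-count falls short of the bound because intersections may lie at infinity, over extension fields, or carry multiplicity).


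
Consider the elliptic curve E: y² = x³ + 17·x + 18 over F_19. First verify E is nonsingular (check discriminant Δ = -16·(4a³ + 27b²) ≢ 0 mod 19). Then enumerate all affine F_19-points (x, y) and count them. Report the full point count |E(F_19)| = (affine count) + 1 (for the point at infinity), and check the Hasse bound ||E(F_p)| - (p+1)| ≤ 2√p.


Affine points = {(1, 6), (1, 13), (3, 1), (3, 18), (4, 6), (4, 13), (5, 0), (7, 9), (7, 10), (8, 1), (8, 18), (9, 8), (9, 11), (11, 4), (11, 15), (13, 2), (13, 17), (14, 6), (14, 13), (15, 0), (16, 4), (16, 15), (18, 0)}; affine count = 23; |E(F_19)| = 24.

Discriminant check: Δ ∝ 4a³ + 27b² = 4·17³ + 27·18² = 4·4913 + 27·324 ≡ 14 (mod 19). Nonzero ⇒ E is nonsingular.
For each x ∈ F_19, compute rhs = x³ + 17·x + 18 mod 19, then count y ∈ F_19 with y² ≡ rhs.
  x = 0: rhs = 18, matching y values: none (0 points).
  x = 1: rhs = 17, matching y values: 6, 13 (2 points).
  x = 2: rhs = 3, matching y values: none (0 points).
  x = 3: rhs = 1, matching y values: 1, 18 (2 points).
  x = 4: rhs = 17, matching y values: 6, 13 (2 points).
  x = 5: rhs = 0, matching y values: 0 (1 points).
  x = 6: rhs = 13, matching y values: none (0 points).
  x = 7: rhs = 5, matching y values: 9, 10 (2 points).
  x = 8: rhs = 1, matching y values: 1, 18 (2 points).
  x = 9: rhs = 7, matching y values: 8, 11 (2 points).
  x = 10: rhs = 10, matching y values: none (0 points).
  x = 11: rhs = 16, matching y values: 4, 15 (2 points).
  x = 12: rhs = 12, matching y values: none (0 points).
  x = 13: rhs = 4, matching y values: 2, 17 (2 points).
  x = 14: rhs = 17, matching y values: 6, 13 (2 points).
  x = 15: rhs = 0, matching y values: 0 (1 points).
  x = 16: rhs = 16, matching y values: 4, 15 (2 points).
  x = 17: rhs = 14, matching y values: none (0 points).
  x = 18: rhs = 0, matching y values: 0 (1 points).
Total affine count: 23.
Full point count |E(F_19)| = 23 + 1 = 24.
Hasse bound: |24 − (19+1)| = |4| = 4 ≤ 2√19 ≈ 8.7178 ✓.


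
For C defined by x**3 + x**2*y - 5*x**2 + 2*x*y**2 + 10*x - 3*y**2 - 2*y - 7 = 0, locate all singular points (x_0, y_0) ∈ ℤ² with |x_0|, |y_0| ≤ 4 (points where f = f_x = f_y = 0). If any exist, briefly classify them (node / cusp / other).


Singular points: {(2, -1)}; classification: cusp.

Compute partial derivatives:
  f_x = 3*x**2 + 2*x*y - 10*x + 2*y**2 + 10.
  f_y = x**2 + 4*x*y - 6*y - 2.
Scan x_0 ∈ {−4, ..., 4}. For each x_0, f_y(x_0, y) is a polynomial in y; find its integer roots y ∈ {−4, ..., 4}, then test f_x and f at those candidates.
  x = -4: f_y(-4, y) = 14 - 22*y; no integer root y with |y| ≤ 4.
  x = -3: f_y(-3, y) = 7 - 18*y; no integer root y with |y| ≤ 4.
  x = -2: f_y(-2, y) = 2 - 14*y; no integer root y with |y| ≤ 4.
  x = -1: f_y(-1, y) = -10*y - 1; no integer root y with |y| ≤ 4.
  x = 0: f_y(0, y) = -6*y - 2; no integer root y with |y| ≤ 4.
  x = 1: f_y(1, y) = -2*y - 1; no integer root y with |y| ≤ 4.
  x = 2: f_y(2, y) = 2*y + 2; vanishes at y ∈ {-1}. (2, -1): f_x = 0, f = 0 — SINGULAR.
  x = 3: f_y(3, y) = 6*y + 7; no integer root y with |y| ≤ 4.
  x = 4: f_y(4, y) = 10*y + 14; no integer root y with |y| ≤ 4.
Only singular point on the grid: (2, -1).
Classify: substitute x = 2 + u, y = -1 + v and expand: f = u**3 + u**2*v + 2*u*v**2 + v**2.
No constant or linear terms (consistent with a singular point). Quadratic part: v**2. Cubic part: u**3 + u**2*v + 2*u*v**2.
The quadratic part v**2 is a perfect square, so there is a single (double) tangent line v = 0, i.e. y = -1. Restricting the cubic part to that line (v = 0) leaves u**3 ≠ 0, so f is not divisible by v and the branch is v² ≈ -u**3 to lowest order — this is a cusp.
Classification: cusp.
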